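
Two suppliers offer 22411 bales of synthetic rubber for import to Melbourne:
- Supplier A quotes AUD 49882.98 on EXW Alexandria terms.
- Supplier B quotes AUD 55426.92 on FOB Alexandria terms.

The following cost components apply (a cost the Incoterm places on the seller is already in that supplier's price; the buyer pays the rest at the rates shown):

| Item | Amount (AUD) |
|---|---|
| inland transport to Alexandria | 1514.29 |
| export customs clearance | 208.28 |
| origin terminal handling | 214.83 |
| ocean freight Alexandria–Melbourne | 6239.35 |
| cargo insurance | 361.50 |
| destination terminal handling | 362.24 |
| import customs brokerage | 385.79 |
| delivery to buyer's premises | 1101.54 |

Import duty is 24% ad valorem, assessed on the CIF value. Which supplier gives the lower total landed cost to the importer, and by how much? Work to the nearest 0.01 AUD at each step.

Supplier A (EXW):
CIF value = EXW price + inland to port + export clearance + origin terminal + freight + insurance = 49882.98 + 1514.29 + 208.28 + 214.83 + 6239.35 + 361.50 = 58421.23
Import duty = 58421.23 × 24% = 14021.10
Buyer bears (A): 1514.29 + 208.28 + 214.83 + 6239.35 + 361.50 + 362.24 + 385.79 + 1101.54 = 10387.82
Landed cost (A) = invoice 49882.98 + 10387.82 + duty 14021.10 = 74291.90
Supplier B (FOB):
CIF value = FOB price + freight + insurance = 55426.92 + 6239.35 + 361.50 = 62027.77
Import duty = 62027.77 × 24% = 14886.66
Buyer bears (B): 6239.35 + 361.50 + 362.24 + 385.79 + 1101.54 = 8450.42
Landed cost (B) = invoice 55426.92 + 8450.42 + duty 14886.66 = 78764.00
Difference = |74291.90 − 78764.00| = 4472.10

Supplier A is cheaper by AUD 4472.10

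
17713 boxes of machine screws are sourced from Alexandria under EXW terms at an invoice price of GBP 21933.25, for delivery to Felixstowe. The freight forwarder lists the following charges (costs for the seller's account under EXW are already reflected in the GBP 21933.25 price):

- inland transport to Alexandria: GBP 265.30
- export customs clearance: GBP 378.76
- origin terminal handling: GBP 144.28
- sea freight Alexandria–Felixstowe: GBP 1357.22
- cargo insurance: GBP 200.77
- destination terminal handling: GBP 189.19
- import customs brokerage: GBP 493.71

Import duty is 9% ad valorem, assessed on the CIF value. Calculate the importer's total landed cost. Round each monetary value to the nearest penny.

Total landed cost: GBP 27147.64

EXW: the seller makes goods available at their premises; the buyer bears all onward costs.
CIF value = EXW price + inland to port + export clearance + origin terminal + freight + insurance = 21933.25 + 265.30 + 378.76 + 144.28 + 1357.22 + 200.77 = 24279.58
Import duty = 24279.58 × 9% = 2185.16
Buyer bears: inland to port 265.30 + export clearance 378.76 + origin terminal 144.28 + freight 1357.22 + insurance 200.77 + destination terminal 189.19 + brokerage 493.71 + duty 2185.16 = 5214.39
Landed cost = invoice 21933.25 + 5214.39 = 27147.64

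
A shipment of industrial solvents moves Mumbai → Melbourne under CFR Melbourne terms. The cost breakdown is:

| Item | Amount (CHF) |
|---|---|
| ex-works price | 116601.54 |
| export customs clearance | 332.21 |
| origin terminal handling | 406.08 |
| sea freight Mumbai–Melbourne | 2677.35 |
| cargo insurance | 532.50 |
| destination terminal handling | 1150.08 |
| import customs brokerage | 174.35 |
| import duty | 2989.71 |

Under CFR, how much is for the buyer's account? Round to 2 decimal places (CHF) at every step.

Buyer's account: CHF 4846.64

CFR: the seller pays costs through ocean freight to the destination port, but not insurance.
Seller's account: goods 116601.54 + export clearance 332.21 + origin terminal 406.08 + freight 2677.35 = 120017.18
Buyer's account: insurance 532.50 + destination terminal 1150.08 + brokerage 174.35 + duty 2989.71 = 4846.64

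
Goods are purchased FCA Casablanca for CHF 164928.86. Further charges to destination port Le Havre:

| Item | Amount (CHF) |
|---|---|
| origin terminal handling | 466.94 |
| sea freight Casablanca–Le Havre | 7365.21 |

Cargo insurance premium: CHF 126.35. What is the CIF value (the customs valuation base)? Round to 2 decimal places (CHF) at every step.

CIF = FCA price + pre-shipment costs + freight + insurance
CIF = 164928.86 + 466.94 + 7365.21 + 126.35 = 172887.36

CIF value: CHF 172887.36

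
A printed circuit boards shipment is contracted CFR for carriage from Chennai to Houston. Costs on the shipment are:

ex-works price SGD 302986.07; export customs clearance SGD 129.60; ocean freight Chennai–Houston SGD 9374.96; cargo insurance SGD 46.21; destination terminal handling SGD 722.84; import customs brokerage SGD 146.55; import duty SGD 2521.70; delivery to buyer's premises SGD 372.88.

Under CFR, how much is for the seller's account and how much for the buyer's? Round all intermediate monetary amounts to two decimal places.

Seller: SGD 312490.63; buyer: SGD 3810.18

CFR: the seller pays costs through ocean freight to the destination port, but not insurance.
Seller's account: goods 302986.07 + export clearance 129.60 + freight 9374.96 = 312490.63
Buyer's account: insurance 46.21 + destination terminal 722.84 + brokerage 146.55 + duty 2521.70 + delivery 372.88 = 3810.18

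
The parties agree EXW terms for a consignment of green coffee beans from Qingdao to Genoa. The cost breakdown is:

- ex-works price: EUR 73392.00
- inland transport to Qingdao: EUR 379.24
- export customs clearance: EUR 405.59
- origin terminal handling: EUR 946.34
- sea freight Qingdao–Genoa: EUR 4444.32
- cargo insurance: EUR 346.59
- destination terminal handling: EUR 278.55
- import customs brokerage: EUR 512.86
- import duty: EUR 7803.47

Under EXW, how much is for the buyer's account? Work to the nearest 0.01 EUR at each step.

Buyer's account: EUR 15116.96

EXW: the seller makes goods available at their premises; the buyer bears all onward costs.
Seller's account: goods 73392.00 = 73392.00
Buyer's account: inland to port 379.24 + export clearance 405.59 + origin terminal 946.34 + freight 4444.32 + insurance 346.59 + destination terminal 278.55 + brokerage 512.86 + duty 7803.47 = 15116.96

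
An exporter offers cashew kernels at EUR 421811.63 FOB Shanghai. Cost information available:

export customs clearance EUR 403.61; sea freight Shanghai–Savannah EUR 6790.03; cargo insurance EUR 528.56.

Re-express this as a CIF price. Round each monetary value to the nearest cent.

Not relevant to the conversion: export clearance — on the seller under both FOB and CIF; already in the FOB price and stays in the CIF price.
From FOB to CIF, the seller additionally bears: freight, insurance.
CIF price = 421811.63 + 6790.03 + 528.56 = 429130.22

CIF price: EUR 429130.22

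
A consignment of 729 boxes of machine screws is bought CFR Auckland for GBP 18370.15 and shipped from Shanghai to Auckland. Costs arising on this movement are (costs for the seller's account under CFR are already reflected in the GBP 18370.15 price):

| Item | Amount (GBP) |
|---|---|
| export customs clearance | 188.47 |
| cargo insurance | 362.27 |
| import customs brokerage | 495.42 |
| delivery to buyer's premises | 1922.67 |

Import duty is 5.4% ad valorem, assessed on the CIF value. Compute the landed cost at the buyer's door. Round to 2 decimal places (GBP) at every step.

CFR: the seller pays costs through ocean freight to the destination port, but not insurance.
Already in the invoice (seller's account under CFR): export clearance — exclude.
CIF value = CFR price + insurance = 18370.15 + 362.27 = 18732.42
Import duty = 18732.42 × 5.4% = 1011.55
Buyer bears: insurance 362.27 + brokerage 495.42 + delivery 1922.67 + duty 1011.55 = 3791.91
Landed cost = invoice 18370.15 + 3791.91 = 22162.06

Total landed cost: GBP 22162.06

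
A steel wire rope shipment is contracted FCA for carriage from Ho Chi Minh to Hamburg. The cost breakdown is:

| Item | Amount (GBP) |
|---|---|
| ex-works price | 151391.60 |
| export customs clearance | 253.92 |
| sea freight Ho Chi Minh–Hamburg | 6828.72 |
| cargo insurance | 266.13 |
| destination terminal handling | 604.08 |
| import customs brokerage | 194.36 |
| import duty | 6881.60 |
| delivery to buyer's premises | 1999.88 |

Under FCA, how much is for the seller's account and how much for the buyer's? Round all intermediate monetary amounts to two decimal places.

FCA: the seller delivers export-cleared goods to the carrier; the buyer bears costs from that point.
Seller's account: goods 151391.60 + export clearance 253.92 = 151645.52
Buyer's account: freight 6828.72 + insurance 266.13 + destination terminal 604.08 + brokerage 194.36 + duty 6881.60 + delivery 1999.88 = 16774.77

Seller: GBP 151645.52; buyer: GBP 16774.77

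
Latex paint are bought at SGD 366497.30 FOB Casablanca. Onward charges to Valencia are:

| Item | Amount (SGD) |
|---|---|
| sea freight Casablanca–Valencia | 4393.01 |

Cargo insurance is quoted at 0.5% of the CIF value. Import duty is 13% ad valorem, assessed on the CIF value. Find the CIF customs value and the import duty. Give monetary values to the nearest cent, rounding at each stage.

CIF value: SGD 372754.08; import duty: SGD 48458.03

Let C be the CIF value. C = FOB price + freight + 0.5% × C
C − 0.5% × C = 366497.30 + 4393.01
0.995 × C = 370890.31
C = 370890.31 / 0.995 = 372754.08
Insurance premium = 0.5% × 372754.08 = 1863.77
Import duty = 372754.08 × 13% = 48458.03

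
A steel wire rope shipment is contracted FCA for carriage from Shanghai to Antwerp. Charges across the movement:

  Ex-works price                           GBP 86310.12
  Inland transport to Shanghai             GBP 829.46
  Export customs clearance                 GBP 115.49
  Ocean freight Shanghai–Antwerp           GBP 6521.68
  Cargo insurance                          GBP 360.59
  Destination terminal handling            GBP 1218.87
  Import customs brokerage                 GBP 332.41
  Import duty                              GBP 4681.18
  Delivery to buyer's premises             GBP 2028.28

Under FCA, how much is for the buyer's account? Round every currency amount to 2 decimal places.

FCA: the seller delivers export-cleared goods to the carrier; the buyer bears costs from that point.
Seller's account: goods 86310.12 + inland to port 829.46 + export clearance 115.49 = 87255.07
Buyer's account: freight 6521.68 + insurance 360.59 + destination terminal 1218.87 + brokerage 332.41 + duty 4681.18 + delivery 2028.28 = 15143.01

Buyer's account: GBP 15143.01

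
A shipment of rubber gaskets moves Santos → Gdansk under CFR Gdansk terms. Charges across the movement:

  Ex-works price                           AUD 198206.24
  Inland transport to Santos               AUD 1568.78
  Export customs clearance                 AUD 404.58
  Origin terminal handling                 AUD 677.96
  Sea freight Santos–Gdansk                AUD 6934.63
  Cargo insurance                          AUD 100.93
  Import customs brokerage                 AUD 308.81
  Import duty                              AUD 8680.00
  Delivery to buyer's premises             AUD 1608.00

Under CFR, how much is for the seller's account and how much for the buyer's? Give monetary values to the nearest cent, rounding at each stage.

CFR: the seller pays costs through ocean freight to the destination port, but not insurance.
Seller's account: goods 198206.24 + inland to port 1568.78 + export clearance 404.58 + origin terminal 677.96 + freight 6934.63 = 207792.19
Buyer's account: insurance 100.93 + brokerage 308.81 + duty 8680.00 + delivery 1608.00 = 10697.74

Seller: AUD 207792.19; buyer: AUD 10697.74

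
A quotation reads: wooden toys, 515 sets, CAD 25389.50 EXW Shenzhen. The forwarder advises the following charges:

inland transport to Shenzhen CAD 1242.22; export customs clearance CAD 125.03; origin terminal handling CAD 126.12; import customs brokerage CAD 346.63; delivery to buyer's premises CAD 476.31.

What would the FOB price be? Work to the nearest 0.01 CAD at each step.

Not relevant to the conversion: brokerage, delivery — on the buyer under both terms; not part of either seller's price.
From EXW to FOB, the seller additionally bears: inland to port, export clearance, origin terminal.
FOB price = 25389.50 + 1242.22 + 125.03 + 126.12 = 26882.87

FOB price: CAD 26882.87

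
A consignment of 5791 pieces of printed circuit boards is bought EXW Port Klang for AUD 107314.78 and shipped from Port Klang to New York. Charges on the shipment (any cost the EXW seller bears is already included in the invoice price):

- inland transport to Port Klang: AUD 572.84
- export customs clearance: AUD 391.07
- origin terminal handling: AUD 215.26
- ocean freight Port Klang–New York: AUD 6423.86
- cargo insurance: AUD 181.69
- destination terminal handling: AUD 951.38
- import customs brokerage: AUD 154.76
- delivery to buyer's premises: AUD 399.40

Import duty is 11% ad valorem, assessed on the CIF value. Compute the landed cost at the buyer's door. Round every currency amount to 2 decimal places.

EXW: the seller makes goods available at their premises; the buyer bears all onward costs.
CIF value = EXW price + inland to port + export clearance + origin terminal + freight + insurance = 107314.78 + 572.84 + 391.07 + 215.26 + 6423.86 + 181.69 = 115099.50
Import duty = 115099.50 × 11% = 12660.95
Buyer bears: inland to port 572.84 + export clearance 391.07 + origin terminal 215.26 + freight 6423.86 + insurance 181.69 + destination terminal 951.38 + brokerage 154.76 + delivery 399.40 + duty 12660.95 = 21951.21
Landed cost = invoice 107314.78 + 21951.21 = 129265.99

Total landed cost: AUD 129265.99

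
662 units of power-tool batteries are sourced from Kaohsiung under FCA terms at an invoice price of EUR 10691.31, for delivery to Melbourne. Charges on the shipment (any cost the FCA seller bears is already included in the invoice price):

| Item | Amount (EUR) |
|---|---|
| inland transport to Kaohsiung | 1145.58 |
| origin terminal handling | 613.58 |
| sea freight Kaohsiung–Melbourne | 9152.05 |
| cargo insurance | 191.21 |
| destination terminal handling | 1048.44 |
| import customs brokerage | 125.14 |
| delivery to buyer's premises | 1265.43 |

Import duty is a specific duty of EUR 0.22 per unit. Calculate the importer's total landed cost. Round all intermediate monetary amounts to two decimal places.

Total landed cost: EUR 23232.80

FCA: the seller delivers export-cleared goods to the carrier; the buyer bears costs from that point.
Already in the invoice (seller's account under FCA): inland to port — exclude.
CIF value = FCA price + origin terminal + freight + insurance = 10691.31 + 613.58 + 9152.05 + 191.21 = 20648.15
Import duty = 662 × 0.22 = 145.64
Buyer bears: origin terminal 613.58 + freight 9152.05 + insurance 191.21 + destination terminal 1048.44 + brokerage 125.14 + delivery 1265.43 + duty 145.64 = 12541.49
Landed cost = invoice 10691.31 + 12541.49 = 23232.80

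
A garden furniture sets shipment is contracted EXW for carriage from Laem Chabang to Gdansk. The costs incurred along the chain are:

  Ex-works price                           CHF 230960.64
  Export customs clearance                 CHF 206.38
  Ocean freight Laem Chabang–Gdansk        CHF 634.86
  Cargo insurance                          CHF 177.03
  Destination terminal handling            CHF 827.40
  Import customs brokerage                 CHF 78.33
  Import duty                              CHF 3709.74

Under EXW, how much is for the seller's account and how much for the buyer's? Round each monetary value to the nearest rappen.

Seller: CHF 230960.64; buyer: CHF 5633.74

EXW: the seller makes goods available at their premises; the buyer bears all onward costs.
Seller's account: goods 230960.64 = 230960.64
Buyer's account: export clearance 206.38 + freight 634.86 + insurance 177.03 + destination terminal 827.40 + brokerage 78.33 + duty 3709.74 = 5633.74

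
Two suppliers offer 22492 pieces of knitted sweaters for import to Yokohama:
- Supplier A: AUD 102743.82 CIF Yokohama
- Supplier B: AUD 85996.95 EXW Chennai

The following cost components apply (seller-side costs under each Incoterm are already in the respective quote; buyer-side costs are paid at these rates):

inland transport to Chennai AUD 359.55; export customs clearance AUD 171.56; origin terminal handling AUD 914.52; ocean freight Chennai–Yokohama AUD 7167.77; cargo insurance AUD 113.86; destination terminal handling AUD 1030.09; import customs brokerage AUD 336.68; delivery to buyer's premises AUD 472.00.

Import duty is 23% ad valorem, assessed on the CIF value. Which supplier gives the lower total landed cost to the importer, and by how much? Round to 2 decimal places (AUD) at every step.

Supplier A (CIF):
The CIF price already equals the CIF value: 102743.82
Import duty = 102743.82 × 23% = 23631.08
Buyer bears (A): 1030.09 + 336.68 + 472.00 = 1838.77
Landed cost (A) = invoice 102743.82 + 1838.77 + duty 23631.08 = 128213.67
Supplier B (EXW):
CIF value = EXW price + inland to port + export clearance + origin terminal + freight + insurance = 85996.95 + 359.55 + 171.56 + 914.52 + 7167.77 + 113.86 = 94724.21
Import duty = 94724.21 × 23% = 21786.57
Buyer bears (B): 359.55 + 171.56 + 914.52 + 7167.77 + 113.86 + 1030.09 + 336.68 + 472.00 = 10566.03
Landed cost (B) = invoice 85996.95 + 10566.03 + duty 21786.57 = 118349.55
Difference = |128213.67 − 118349.55| = 9864.12

Supplier B is cheaper by AUD 9864.12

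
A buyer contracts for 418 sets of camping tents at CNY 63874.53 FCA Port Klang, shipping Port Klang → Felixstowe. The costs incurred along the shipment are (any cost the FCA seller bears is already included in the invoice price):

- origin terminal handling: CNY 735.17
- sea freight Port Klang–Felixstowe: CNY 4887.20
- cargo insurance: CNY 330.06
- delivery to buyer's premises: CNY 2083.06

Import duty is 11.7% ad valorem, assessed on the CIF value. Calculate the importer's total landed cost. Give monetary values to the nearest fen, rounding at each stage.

Total landed cost: CNY 80079.77

FCA: the seller delivers export-cleared goods to the carrier; the buyer bears costs from that point.
CIF value = FCA price + origin terminal + freight + insurance = 63874.53 + 735.17 + 4887.20 + 330.06 = 69826.96
Import duty = 69826.96 × 11.7% = 8169.75
Buyer bears: origin terminal 735.17 + freight 4887.20 + insurance 330.06 + delivery 2083.06 + duty 8169.75 = 16205.24
Landed cost = invoice 63874.53 + 16205.24 = 80079.77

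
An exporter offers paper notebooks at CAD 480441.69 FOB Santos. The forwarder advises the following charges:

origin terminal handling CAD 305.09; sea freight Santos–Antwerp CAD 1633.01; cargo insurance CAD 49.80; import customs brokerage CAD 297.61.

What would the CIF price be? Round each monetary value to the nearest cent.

Not relevant to the conversion: origin terminal — on the seller under both FOB and CIF; already in the FOB price and stays in the CIF price. brokerage — on the buyer under both terms; not part of either seller's price.
From FOB to CIF, the seller additionally bears: freight, insurance.
CIF price = 480441.69 + 1633.01 + 49.80 = 482124.50

CIF price: CAD 482124.50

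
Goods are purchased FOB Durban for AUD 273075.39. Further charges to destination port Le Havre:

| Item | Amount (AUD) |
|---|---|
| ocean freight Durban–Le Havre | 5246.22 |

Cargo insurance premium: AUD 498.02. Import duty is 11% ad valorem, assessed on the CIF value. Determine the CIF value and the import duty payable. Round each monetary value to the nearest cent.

CIF = FOB price + freight + insurance
CIF = 273075.39 + 5246.22 + 498.02 = 278819.63
Import duty = 278819.63 × 11% = 30670.16

CIF value: AUD 278819.63; import duty: AUD 30670.16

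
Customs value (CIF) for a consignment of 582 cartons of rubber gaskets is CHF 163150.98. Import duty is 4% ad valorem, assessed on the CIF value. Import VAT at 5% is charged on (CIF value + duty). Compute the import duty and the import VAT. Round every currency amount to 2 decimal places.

Import duty: CHF 6526.04; import VAT: CHF 8483.85

Import duty = 163150.98 × 4% = 6526.04
VAT base = CIF + duty = 163150.98 + 6526.04 = 169677.02
Import VAT = 169677.02 × 5% = 8483.85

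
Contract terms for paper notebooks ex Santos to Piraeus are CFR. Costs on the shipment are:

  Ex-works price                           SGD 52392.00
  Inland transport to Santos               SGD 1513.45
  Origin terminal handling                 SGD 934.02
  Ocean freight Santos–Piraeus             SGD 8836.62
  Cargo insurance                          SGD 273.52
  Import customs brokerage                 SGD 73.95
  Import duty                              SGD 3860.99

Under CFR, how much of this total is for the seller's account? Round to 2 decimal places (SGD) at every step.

Seller's account: SGD 63676.09

CFR: the seller pays costs through ocean freight to the destination port, but not insurance.
Seller's account: goods 52392.00 + inland to port 1513.45 + origin terminal 934.02 + freight 8836.62 = 63676.09
Buyer's account: insurance 273.52 + brokerage 73.95 + duty 3860.99 = 4208.46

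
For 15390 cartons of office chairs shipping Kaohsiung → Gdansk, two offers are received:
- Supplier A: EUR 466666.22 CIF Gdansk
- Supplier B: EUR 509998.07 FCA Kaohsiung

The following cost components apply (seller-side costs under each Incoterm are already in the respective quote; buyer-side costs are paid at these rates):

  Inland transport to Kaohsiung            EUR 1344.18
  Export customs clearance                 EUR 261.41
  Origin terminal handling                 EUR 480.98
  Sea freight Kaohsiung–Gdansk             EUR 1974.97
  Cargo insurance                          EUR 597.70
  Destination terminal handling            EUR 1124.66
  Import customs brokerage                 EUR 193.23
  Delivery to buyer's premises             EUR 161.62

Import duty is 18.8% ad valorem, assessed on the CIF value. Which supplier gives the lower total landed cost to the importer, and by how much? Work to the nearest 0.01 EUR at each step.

Supplier A is cheaper by EUR 55105.97

Supplier A (CIF):
The CIF price already equals the CIF value: 466666.22
Import duty = 466666.22 × 18.8% = 87733.25
Buyer bears (A): 1124.66 + 193.23 + 161.62 = 1479.51
Landed cost (A) = invoice 466666.22 + 1479.51 + duty 87733.25 = 555878.98
Supplier B (FCA):
CIF value = FCA price + origin terminal + freight + insurance = 509998.07 + 480.98 + 1974.97 + 597.70 = 513051.72
Import duty = 513051.72 × 18.8% = 96453.72
Buyer bears (B): 480.98 + 1974.97 + 597.70 + 1124.66 + 193.23 + 161.62 = 4533.16
Landed cost (B) = invoice 509998.07 + 4533.16 + duty 96453.72 = 610984.95
Difference = |555878.98 − 610984.95| = 55105.97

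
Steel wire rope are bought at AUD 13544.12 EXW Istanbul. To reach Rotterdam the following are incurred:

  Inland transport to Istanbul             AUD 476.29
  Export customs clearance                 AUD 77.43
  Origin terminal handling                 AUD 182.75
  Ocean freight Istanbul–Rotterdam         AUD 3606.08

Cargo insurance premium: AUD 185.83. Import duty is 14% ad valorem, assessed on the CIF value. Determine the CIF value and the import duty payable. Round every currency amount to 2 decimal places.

CIF value: AUD 18072.50; import duty: AUD 2530.15

CIF = EXW price + pre-shipment costs + freight + insurance
CIF = 13544.12 + 476.29 + 77.43 + 182.75 + 3606.08 + 185.83 = 18072.50
Import duty = 18072.50 × 14% = 2530.15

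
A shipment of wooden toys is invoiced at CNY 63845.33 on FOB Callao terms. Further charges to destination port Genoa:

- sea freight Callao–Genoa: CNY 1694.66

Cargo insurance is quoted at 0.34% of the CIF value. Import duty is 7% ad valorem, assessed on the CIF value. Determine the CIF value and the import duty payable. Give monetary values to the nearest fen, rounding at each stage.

Let C be the CIF value. C = FOB price + freight + 0.34% × C
C − 0.34% × C = 63845.33 + 1694.66
0.9966 × C = 65539.99
C = 65539.99 / 0.9966 = 65763.59
Insurance premium = 0.34% × 65763.59 = 223.60
Import duty = 65763.59 × 7% = 4603.45

CIF value: CNY 65763.59; import duty: CNY 4603.45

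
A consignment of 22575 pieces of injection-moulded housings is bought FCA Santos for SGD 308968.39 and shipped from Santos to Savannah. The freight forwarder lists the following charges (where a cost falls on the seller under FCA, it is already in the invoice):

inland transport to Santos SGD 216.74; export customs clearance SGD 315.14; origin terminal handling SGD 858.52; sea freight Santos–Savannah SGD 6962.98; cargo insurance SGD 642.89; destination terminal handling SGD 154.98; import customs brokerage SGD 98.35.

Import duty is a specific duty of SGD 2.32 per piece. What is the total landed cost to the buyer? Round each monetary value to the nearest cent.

FCA: the seller delivers export-cleared goods to the carrier; the buyer bears costs from that point.
Already in the invoice (seller's account under FCA): inland to port, export clearance — exclude.
CIF value = FCA price + origin terminal + freight + insurance = 308968.39 + 858.52 + 6962.98 + 642.89 = 317432.78
Import duty = 22575 × 2.32 = 52374.00
Buyer bears: origin terminal 858.52 + freight 6962.98 + insurance 642.89 + destination terminal 154.98 + brokerage 98.35 + duty 52374.00 = 61091.72
Landed cost = invoice 308968.39 + 61091.72 = 370060.11

Total landed cost: SGD 370060.11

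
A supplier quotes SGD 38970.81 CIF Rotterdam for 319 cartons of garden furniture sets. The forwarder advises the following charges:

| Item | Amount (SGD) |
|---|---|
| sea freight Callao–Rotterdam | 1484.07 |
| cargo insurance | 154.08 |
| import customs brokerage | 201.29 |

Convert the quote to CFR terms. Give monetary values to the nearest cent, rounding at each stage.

CFR price: SGD 38816.73

Not relevant to the conversion: freight — on the seller under both CIF and CFR; already in the CIF price and stays in the CFR price. brokerage — on the buyer under both terms; not part of either seller's price.
From CIF to CFR, the seller no longer bears: insurance.
CFR price = 38970.81 − 154.08 = 38816.73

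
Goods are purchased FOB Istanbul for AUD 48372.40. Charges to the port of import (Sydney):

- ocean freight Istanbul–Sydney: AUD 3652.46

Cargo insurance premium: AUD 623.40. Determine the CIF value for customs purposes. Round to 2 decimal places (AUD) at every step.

CIF value: AUD 52648.26

CIF = FOB price + freight + insurance
CIF = 48372.40 + 3652.46 + 623.40 = 52648.26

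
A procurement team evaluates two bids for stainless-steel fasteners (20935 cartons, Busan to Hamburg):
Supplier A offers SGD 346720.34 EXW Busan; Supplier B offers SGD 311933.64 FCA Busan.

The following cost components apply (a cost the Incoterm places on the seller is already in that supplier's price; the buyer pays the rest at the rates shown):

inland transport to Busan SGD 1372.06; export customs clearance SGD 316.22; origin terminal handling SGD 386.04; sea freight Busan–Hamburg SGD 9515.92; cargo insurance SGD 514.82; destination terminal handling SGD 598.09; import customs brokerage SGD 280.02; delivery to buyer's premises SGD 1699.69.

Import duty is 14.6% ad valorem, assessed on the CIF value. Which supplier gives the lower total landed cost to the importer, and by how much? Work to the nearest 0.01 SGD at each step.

Supplier B is cheaper by SGD 41800.33

Supplier A (EXW):
CIF value = EXW price + inland to port + export clearance + origin terminal + freight + insurance = 346720.34 + 1372.06 + 316.22 + 386.04 + 9515.92 + 514.82 = 358825.40
Import duty = 358825.40 × 14.6% = 52388.51
Buyer bears (A): 1372.06 + 316.22 + 386.04 + 9515.92 + 514.82 + 598.09 + 280.02 + 1699.69 = 14682.86
Landed cost (A) = invoice 346720.34 + 14682.86 + duty 52388.51 = 413791.71
Supplier B (FCA):
CIF value = FCA price + origin terminal + freight + insurance = 311933.64 + 386.04 + 9515.92 + 514.82 = 322350.42
Import duty = 322350.42 × 14.6% = 47063.16
Buyer bears (B): 386.04 + 9515.92 + 514.82 + 598.09 + 280.02 + 1699.69 = 12994.58
Landed cost (B) = invoice 311933.64 + 12994.58 + duty 47063.16 = 371991.38
Difference = |413791.71 − 371991.38| = 41800.33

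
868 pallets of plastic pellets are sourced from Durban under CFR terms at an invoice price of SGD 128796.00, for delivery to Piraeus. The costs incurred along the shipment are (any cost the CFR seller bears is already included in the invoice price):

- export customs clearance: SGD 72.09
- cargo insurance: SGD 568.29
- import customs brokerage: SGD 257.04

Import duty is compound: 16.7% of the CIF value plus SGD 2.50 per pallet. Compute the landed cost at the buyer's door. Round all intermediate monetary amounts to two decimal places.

Total landed cost: SGD 153395.17

CFR: the seller pays costs through ocean freight to the destination port, but not insurance.
Already in the invoice (seller's account under CFR): export clearance — exclude.
CIF value = CFR price + insurance = 128796.00 + 568.29 = 129364.29
Ad valorem component: 129364.29 × 16.7% = 21603.84
Specific component: 868 × 2.50 = 2170.00
Import duty = 21603.84 + 2170.00 = 23773.84
Buyer bears: insurance 568.29 + brokerage 257.04 + duty 23773.84 = 24599.17
Landed cost = invoice 128796.00 + 24599.17 = 153395.17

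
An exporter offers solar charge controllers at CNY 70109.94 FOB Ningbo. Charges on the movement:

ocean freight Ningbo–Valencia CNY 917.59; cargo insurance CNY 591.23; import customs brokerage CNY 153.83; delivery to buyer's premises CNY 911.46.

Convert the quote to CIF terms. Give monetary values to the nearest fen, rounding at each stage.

Not relevant to the conversion: delivery, brokerage — on the buyer under both terms; not part of either seller's price.
From FOB to CIF, the seller additionally bears: freight, insurance.
CIF price = 70109.94 + 917.59 + 591.23 = 71618.76

CIF price: CNY 71618.76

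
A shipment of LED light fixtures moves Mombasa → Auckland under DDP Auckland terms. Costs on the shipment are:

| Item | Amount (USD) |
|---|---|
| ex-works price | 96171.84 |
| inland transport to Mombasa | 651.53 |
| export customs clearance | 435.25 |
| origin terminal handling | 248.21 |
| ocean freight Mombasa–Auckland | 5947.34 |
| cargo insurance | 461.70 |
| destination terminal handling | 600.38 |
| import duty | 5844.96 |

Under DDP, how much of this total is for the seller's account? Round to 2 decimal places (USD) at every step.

DDP: the seller bears all costs including import duty.
Seller's account: goods 96171.84 + inland to port 651.53 + export clearance 435.25 + origin terminal 248.21 + freight 5947.34 + insurance 461.70 + destination terminal 600.38 + duty 5844.96 = 110361.21
Buyer's account: 0.00

Seller's account: USD 110361.21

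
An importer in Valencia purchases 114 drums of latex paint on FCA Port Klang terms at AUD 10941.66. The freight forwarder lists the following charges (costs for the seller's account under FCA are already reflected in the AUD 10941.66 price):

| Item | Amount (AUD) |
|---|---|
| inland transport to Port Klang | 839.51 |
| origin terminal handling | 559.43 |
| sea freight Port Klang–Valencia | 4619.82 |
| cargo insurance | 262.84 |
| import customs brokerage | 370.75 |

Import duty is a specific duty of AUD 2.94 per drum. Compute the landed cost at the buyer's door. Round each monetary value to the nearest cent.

FCA: the seller delivers export-cleared goods to the carrier; the buyer bears costs from that point.
Already in the invoice (seller's account under FCA): inland to port — exclude.
CIF value = FCA price + origin terminal + freight + insurance = 10941.66 + 559.43 + 4619.82 + 262.84 = 16383.75
Import duty = 114 × 2.94 = 335.16
Buyer bears: origin terminal 559.43 + freight 4619.82 + insurance 262.84 + brokerage 370.75 + duty 335.16 = 6148.00
Landed cost = invoice 10941.66 + 6148.00 = 17089.66

Total landed cost: AUD 17089.66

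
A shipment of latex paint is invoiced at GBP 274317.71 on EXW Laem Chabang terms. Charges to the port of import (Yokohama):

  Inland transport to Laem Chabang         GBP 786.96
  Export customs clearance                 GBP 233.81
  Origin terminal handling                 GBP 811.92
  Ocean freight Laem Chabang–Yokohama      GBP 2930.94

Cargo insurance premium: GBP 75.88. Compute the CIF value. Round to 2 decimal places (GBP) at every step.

CIF = EXW price + pre-shipment costs + freight + insurance
CIF = 274317.71 + 786.96 + 233.81 + 811.92 + 2930.94 + 75.88 = 279157.22

CIF value: GBP 279157.22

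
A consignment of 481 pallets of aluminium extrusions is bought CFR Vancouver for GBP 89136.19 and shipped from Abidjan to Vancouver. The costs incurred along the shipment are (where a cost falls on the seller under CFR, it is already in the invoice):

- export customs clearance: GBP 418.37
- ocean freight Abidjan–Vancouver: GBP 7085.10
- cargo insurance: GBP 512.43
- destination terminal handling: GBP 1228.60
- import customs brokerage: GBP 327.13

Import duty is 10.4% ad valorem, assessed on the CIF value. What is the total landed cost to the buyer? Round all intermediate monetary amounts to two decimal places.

Total landed cost: GBP 100527.81

CFR: the seller pays costs through ocean freight to the destination port, but not insurance.
Already in the invoice (seller's account under CFR): export clearance, freight — exclude.
CIF value = CFR price + insurance = 89136.19 + 512.43 = 89648.62
Import duty = 89648.62 × 10.4% = 9323.46
Buyer bears: insurance 512.43 + destination terminal 1228.60 + brokerage 327.13 + duty 9323.46 = 11391.62
Landed cost = invoice 89136.19 + 11391.62 = 100527.81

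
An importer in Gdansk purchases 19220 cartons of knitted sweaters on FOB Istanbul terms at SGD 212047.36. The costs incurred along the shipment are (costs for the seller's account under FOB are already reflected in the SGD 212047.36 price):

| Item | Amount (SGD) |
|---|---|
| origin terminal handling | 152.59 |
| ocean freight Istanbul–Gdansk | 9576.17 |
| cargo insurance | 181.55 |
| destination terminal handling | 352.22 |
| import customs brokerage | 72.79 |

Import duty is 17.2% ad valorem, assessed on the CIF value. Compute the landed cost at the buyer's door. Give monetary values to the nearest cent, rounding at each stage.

FOB: the seller bears costs until goods are on board at the origin port; the buyer bears freight, insurance and all costs thereafter.
Already in the invoice (seller's account under FOB): origin terminal — exclude.
CIF value = FOB price + freight + insurance = 212047.36 + 9576.17 + 181.55 = 221805.08
Import duty = 221805.08 × 17.2% = 38150.47
Buyer bears: freight 9576.17 + insurance 181.55 + destination terminal 352.22 + brokerage 72.79 + duty 38150.47 = 48333.20
Landed cost = invoice 212047.36 + 48333.20 = 260380.56

Total landed cost: SGD 260380.56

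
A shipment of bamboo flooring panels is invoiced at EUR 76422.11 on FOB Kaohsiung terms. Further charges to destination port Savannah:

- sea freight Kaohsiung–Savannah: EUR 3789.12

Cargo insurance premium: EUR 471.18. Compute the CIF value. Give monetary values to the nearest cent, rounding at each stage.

CIF value: EUR 80682.41

CIF = FOB price + freight + insurance
CIF = 76422.11 + 3789.12 + 471.18 = 80682.41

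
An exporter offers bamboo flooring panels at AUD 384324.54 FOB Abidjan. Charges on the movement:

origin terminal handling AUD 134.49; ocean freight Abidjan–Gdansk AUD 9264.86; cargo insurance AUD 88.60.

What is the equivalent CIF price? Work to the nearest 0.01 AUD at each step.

CIF price: AUD 393678.00

Not relevant to the conversion: origin terminal — on the seller under both FOB and CIF; already in the FOB price and stays in the CIF price.
From FOB to CIF, the seller additionally bears: freight, insurance.
CIF price = 384324.54 + 9264.86 + 88.60 = 393678.00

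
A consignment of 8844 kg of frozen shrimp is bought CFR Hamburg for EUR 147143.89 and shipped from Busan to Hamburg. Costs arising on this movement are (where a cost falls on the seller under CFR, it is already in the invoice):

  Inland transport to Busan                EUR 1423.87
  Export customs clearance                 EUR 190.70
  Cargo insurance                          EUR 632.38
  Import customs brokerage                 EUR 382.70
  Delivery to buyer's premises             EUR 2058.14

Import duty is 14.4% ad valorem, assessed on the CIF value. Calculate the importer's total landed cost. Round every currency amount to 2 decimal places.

Total landed cost: EUR 171496.89

CFR: the seller pays costs through ocean freight to the destination port, but not insurance.
Already in the invoice (seller's account under CFR): inland to port, export clearance — exclude.
CIF value = CFR price + insurance = 147143.89 + 632.38 = 147776.27
Import duty = 147776.27 × 14.4% = 21279.78
Buyer bears: insurance 632.38 + brokerage 382.70 + delivery 2058.14 + duty 21279.78 = 24353.00
Landed cost = invoice 147143.89 + 24353.00 = 171496.89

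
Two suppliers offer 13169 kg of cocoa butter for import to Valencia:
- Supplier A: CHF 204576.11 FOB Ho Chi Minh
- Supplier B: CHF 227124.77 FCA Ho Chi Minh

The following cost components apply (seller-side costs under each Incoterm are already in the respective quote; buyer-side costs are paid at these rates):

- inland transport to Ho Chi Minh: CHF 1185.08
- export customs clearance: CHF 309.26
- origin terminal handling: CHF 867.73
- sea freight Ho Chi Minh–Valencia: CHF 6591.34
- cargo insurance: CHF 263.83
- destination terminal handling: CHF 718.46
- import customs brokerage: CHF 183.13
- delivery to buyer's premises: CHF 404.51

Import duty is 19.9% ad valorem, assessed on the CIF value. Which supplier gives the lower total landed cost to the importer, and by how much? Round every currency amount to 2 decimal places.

Supplier A is cheaper by CHF 28076.26

Supplier A (FOB):
CIF value = FOB price + freight + insurance = 204576.11 + 6591.34 + 263.83 = 211431.28
Import duty = 211431.28 × 19.9% = 42074.82
Buyer bears (A): 6591.34 + 263.83 + 718.46 + 183.13 + 404.51 = 8161.27
Landed cost (A) = invoice 204576.11 + 8161.27 + duty 42074.82 = 254812.20
Supplier B (FCA):
CIF value = FCA price + origin terminal + freight + insurance = 227124.77 + 867.73 + 6591.34 + 263.83 = 234847.67
Import duty = 234847.67 × 19.9% = 46734.69
Buyer bears (B): 867.73 + 6591.34 + 263.83 + 718.46 + 183.13 + 404.51 = 9029.00
Landed cost (B) = invoice 227124.77 + 9029.00 + duty 46734.69 = 282888.46
Difference = |254812.20 − 282888.46| = 28076.26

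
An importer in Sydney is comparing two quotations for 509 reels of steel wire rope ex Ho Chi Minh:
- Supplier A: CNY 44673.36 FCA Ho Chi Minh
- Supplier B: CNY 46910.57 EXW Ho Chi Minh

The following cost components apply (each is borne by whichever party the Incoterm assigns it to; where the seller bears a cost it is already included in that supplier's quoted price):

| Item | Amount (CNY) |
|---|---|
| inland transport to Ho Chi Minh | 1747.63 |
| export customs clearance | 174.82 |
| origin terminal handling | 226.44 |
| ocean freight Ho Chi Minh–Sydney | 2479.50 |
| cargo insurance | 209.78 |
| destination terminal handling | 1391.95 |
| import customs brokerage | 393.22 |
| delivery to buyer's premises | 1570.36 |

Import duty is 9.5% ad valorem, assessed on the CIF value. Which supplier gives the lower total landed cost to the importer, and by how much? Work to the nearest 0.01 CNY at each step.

Supplier A (FCA):
CIF value = FCA price + origin terminal + freight + insurance = 44673.36 + 226.44 + 2479.50 + 209.78 = 47589.08
Import duty = 47589.08 × 9.5% = 4520.96
Buyer bears (A): 226.44 + 2479.50 + 209.78 + 1391.95 + 393.22 + 1570.36 = 6271.25
Landed cost (A) = invoice 44673.36 + 6271.25 + duty 4520.96 = 55465.57
Supplier B (EXW):
CIF value = EXW price + inland to port + export clearance + origin terminal + freight + insurance = 46910.57 + 1747.63 + 174.82 + 226.44 + 2479.50 + 209.78 = 51748.74
Import duty = 51748.74 × 9.5% = 4916.13
Buyer bears (B): 1747.63 + 174.82 + 226.44 + 2479.50 + 209.78 + 1391.95 + 393.22 + 1570.36 = 8193.70
Landed cost (B) = invoice 46910.57 + 8193.70 + duty 4916.13 = 60020.40
Difference = |55465.57 − 60020.40| = 4554.83

Supplier A is cheaper by CNY 4554.83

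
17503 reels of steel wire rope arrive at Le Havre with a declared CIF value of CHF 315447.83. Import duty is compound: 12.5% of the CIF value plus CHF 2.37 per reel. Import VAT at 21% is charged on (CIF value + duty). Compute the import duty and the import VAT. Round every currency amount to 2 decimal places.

Ad valorem component: 315447.83 × 12.5% = 39430.98
Specific component: 17503 × 2.37 = 41482.11
Import duty = 39430.98 + 41482.11 = 80913.09
VAT base = CIF + duty = 315447.83 + 80913.09 = 396360.92
Import VAT = 396360.92 × 21% = 83235.79

Import duty: CHF 80913.09; import VAT: CHF 83235.79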